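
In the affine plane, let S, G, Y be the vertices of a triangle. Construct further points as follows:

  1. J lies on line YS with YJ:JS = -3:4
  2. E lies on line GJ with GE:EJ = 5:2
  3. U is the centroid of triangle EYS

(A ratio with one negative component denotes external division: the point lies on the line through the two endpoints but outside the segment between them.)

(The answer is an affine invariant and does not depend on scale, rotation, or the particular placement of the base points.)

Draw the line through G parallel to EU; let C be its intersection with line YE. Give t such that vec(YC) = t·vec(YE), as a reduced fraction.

t = 37/2

Choose coordinates S = (0, 0), G = (1, 0), Y = (0, 1).
1. J lies on line YS with YJ:JS = -3:4 ⇒ J = (0, 4)
2. E lies on line GJ with GE:EJ = 5:2 ⇒ E = (2/7, 20/7)
3. U is the centroid of triangle EYS ⇒ U = (2/21, 9/7)
through G parallel to EU: direction (-4/21, -11/7); meets YE at C = (37/7, 495/14)
C = Y + t·(E−Y) with t = 37/2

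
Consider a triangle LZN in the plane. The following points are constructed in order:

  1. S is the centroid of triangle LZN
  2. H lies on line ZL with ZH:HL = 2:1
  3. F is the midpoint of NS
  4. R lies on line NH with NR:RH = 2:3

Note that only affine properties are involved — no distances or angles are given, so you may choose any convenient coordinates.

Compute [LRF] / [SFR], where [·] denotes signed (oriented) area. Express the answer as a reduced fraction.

Assign L = (0, 0), Z = (1, 0), N = (0, 1) — the answer is frame-independent, so this choice is without loss of generality.
1. S is the centroid of triangle LZN ⇒ S = (1/3, 1/3)
2. H lies on line ZL with ZH:HL = 2:1 ⇒ H = (1/3, 0)
3. F is the midpoint of NS ⇒ F = (1/6, 2/3)
4. R lies on line NH with NR:RH = 2:3 ⇒ R = (2/15, 3/5)
2·[LRF] = -1/90, 2·[SFR] = 1/45
[LRF]:[SFR] = -1/90:1/45 = -1/2

[LRF]:[SFR] = -1/2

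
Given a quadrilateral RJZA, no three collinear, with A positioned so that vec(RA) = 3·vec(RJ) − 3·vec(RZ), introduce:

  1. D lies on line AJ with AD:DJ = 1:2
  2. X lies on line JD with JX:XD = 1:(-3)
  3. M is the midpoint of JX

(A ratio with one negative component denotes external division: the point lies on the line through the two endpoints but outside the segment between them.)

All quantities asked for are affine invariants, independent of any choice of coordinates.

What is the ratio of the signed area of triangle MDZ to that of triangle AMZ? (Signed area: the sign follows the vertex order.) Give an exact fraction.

Choose coordinates R = (0, 0), J = (1, 0), Z = (0, 1), A = (3, -3).
1. D lies on line AJ with AD:DJ = 1:2 ⇒ D = (7/3, -2)
2. X lies on line JD with JX:XD = 1:(-3) ⇒ X = (1/3, 1)
3. M is the midpoint of JX ⇒ M = (2/3, 1/2)
2·[MDZ] = -5/6, 2·[AMZ] = 7/6
[MDZ]:[AMZ] = -5/6:7/6 = -5/7

[MDZ]:[AMZ] = -5/7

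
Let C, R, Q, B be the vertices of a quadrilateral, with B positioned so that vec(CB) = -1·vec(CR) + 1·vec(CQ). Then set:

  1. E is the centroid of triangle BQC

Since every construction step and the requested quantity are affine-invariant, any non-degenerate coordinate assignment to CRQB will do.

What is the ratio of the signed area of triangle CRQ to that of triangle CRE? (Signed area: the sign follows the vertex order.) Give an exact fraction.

[CRQ]:[CRE] = 3/2

Set C = (0, 0), R = (1, 0), Q = (0, 1), B = (-1, 1); any affine frame gives the same invariant.
1. E is the centroid of triangle BQC ⇒ E = (-1/3, 2/3)
2·[CRQ] = 1, 2·[CRE] = 2/3
[CRQ]:[CRE] = 1:2/3 = 3/2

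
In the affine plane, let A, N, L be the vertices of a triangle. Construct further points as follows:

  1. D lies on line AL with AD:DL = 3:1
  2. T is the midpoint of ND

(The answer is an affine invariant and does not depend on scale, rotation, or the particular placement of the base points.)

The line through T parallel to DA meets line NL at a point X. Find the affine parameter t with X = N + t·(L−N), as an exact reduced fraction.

Work in coordinates with A = (0, 0), N = (1, 0), L = (0, 1).
1. D lies on line AL with AD:DL = 3:1 ⇒ D = (0, 3/4)
2. T is the midpoint of ND ⇒ T = (1/2, 3/8)
through T parallel to DA: direction (0, -3/4); meets NL at X = (1/2, 1/2)
X = N + t·(L−N) with t = 1/2

t = 1/2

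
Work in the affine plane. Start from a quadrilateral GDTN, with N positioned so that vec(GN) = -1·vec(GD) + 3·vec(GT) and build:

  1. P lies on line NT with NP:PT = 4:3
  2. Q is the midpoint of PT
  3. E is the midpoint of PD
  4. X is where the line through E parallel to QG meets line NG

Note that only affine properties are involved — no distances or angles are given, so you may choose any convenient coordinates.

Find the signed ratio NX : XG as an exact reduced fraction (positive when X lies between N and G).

Work in coordinates with G = (0, 0), D = (1, 0), T = (0, 1), N = (-1, 3).
1. P lies on line NT with NP:PT = 4:3 ⇒ P = (-3/7, 13/7)
2. Q is the midpoint of PT ⇒ Q = (-3/14, 10/7)
3. E is the midpoint of PD ⇒ E = (2/7, 13/14)
4. X is where the line through E parallel to QG meets line NG ⇒ X = (17/22, -51/22)
X = N + t·(G−N) with t = 39/22, so NX:XG = t:(1−t) = 39/22:-17/22

NX:XG = -39/17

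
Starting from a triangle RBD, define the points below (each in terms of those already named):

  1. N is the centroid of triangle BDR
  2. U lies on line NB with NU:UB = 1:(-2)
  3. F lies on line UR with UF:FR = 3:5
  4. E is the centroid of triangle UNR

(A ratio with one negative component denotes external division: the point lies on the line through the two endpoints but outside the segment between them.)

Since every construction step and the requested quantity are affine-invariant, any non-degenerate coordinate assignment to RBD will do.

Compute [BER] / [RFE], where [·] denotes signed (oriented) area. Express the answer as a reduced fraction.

Choose coordinates R = (0, 0), B = (1, 0), D = (0, 1).
1. N is the centroid of triangle BDR ⇒ N = (1/3, 1/3)
2. U lies on line NB with NU:UB = 1:(-2) ⇒ U = (-1/3, 2/3)
3. F lies on line UR with UF:FR = 3:5 ⇒ F = (-5/24, 5/12)
4. E is the centroid of triangle UNR ⇒ E = (0, 1/3)
2·[BER] = 1/3, 2·[RFE] = -5/72
[BER]:[RFE] = 1/3:-5/72 = -24/5

[BER]:[RFE] = -24/5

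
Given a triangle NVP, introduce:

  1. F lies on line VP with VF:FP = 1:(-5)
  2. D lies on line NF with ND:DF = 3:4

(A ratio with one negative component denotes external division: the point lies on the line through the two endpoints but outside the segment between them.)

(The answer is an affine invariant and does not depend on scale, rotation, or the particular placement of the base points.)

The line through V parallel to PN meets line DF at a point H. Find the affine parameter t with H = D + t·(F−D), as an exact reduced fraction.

t = 13/20

Assign N = (0, 0), V = (1, 0), P = (0, 1) — the answer is frame-independent, so this choice is without loss of generality.
1. F lies on line VP with VF:FP = 1:(-5) ⇒ F = (5/4, -1/4)
2. D lies on line NF with ND:DF = 3:4 ⇒ D = (15/28, -3/28)
through V parallel to PN: direction (0, -1); meets DF at H = (1, -1/5)
H = D + t·(F−D) with t = 13/20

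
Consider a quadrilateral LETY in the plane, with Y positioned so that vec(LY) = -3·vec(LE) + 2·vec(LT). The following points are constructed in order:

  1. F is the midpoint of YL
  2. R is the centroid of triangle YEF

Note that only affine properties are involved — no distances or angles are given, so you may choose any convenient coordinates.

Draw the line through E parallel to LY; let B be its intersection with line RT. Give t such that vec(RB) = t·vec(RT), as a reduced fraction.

t = 4/7

Set L = (0, 0), E = (1, 0), T = (0, 1), Y = (-3, 2); any affine frame gives the same invariant.
1. F is the midpoint of YL ⇒ F = (-3/2, 1)
2. R is the centroid of triangle YEF ⇒ R = (-7/6, 1)
through E parallel to LY: direction (-3, 2); meets RT at B = (-1/2, 1)
B = R + t·(T−R) with t = 4/7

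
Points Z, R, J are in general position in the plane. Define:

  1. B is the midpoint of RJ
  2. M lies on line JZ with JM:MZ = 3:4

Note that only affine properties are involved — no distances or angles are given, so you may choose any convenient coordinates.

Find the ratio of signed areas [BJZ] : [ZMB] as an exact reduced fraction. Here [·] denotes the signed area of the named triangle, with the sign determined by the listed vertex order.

[BJZ]:[ZMB] = -7/4

Assign Z = (0, 0), R = (1, 0), J = (0, 1) — the answer is frame-independent, so this choice is without loss of generality.
1. B is the midpoint of RJ ⇒ B = (1/2, 1/2)
2. M lies on line JZ with JM:MZ = 3:4 ⇒ M = (0, 4/7)
2·[BJZ] = 1/2, 2·[ZMB] = -2/7
[BJZ]:[ZMB] = 1/2:-2/7 = -7/4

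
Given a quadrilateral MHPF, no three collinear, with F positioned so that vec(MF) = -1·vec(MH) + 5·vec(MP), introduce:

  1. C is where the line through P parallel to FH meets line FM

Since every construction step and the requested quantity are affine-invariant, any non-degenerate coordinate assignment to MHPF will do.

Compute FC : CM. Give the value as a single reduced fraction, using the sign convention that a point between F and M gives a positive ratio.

Assign M = (0, 0), H = (1, 0), P = (0, 1), F = (-1, 5) — the answer is frame-independent, so this choice is without loss of generality.
1. C is where the line through P parallel to FH meets line FM ⇒ C = (-2/5, 2)
C = F + t·(M−F) with t = 3/5, so FC:CM = t:(1−t) = 3/5:2/5

FC:CM = 3/2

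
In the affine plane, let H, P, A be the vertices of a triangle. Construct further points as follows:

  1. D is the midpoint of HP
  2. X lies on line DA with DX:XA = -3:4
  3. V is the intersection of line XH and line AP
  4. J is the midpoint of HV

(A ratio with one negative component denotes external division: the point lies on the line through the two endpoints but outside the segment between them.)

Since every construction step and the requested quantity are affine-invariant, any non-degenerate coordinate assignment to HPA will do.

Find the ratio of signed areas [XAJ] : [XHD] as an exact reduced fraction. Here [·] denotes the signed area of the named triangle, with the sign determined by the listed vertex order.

Set H = (0, 0), P = (1, 0), A = (0, 1); any affine frame gives the same invariant.
1. D is the midpoint of HP ⇒ D = (1/2, 0)
2. X lies on line DA with DX:XA = -3:4 ⇒ X = (2, -3)
3. V is the intersection of line XH and line AP ⇒ V = (-2, 3)
4. J is the midpoint of HV ⇒ J = (-1, 3/2)
2·[XAJ] = 3, 2·[XHD] = -3/2
[XAJ]:[XHD] = 3:-3/2 = -2

[XAJ]:[XHD] = -2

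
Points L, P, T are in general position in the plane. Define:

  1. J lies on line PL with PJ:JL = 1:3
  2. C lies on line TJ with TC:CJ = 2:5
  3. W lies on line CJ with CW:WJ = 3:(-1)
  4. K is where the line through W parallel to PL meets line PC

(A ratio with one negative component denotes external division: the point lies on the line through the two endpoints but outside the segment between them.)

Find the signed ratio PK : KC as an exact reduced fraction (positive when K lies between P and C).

PK:KC = -1/3

Assign L = (0, 0), P = (1, 0), T = (0, 1) — the answer is frame-independent, so this choice is without loss of generality.
1. J lies on line PL with PJ:JL = 1:3 ⇒ J = (3/4, 0)
2. C lies on line TJ with TC:CJ = 2:5 ⇒ C = (3/14, 5/7)
3. W lies on line CJ with CW:WJ = 3:(-1) ⇒ W = (57/56, -5/14)
4. K is where the line through W parallel to PL meets line PC ⇒ K = (39/28, -5/14)
K = P + t·(C−P) with t = -1/2, so PK:KC = t:(1−t) = -1/2:3/2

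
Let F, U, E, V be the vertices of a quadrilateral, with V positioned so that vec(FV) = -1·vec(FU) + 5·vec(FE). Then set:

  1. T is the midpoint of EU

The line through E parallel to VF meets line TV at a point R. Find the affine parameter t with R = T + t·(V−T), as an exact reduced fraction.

t = 2/3

Set F = (0, 0), U = (1, 0), E = (0, 1), V = (-1, 5); any affine frame gives the same invariant.
1. T is the midpoint of EU ⇒ T = (1/2, 1/2)
through E parallel to VF: direction (1, -5); meets TV at R = (-1/2, 7/2)
R = T + t·(V−T) with t = 2/3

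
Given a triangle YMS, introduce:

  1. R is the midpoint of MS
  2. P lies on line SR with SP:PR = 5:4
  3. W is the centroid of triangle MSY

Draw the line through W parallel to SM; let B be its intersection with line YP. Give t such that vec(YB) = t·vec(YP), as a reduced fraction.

Work in coordinates with Y = (0, 0), M = (1, 0), S = (0, 1).
1. R is the midpoint of MS ⇒ R = (1/2, 1/2)
2. P lies on line SR with SP:PR = 5:4 ⇒ P = (5/18, 13/18)
3. W is the centroid of triangle MSY ⇒ W = (1/3, 1/3)
through W parallel to SM: direction (1, -1); meets YP at B = (5/27, 13/27)
B = Y + t·(P−Y) with t = 2/3

t = 2/3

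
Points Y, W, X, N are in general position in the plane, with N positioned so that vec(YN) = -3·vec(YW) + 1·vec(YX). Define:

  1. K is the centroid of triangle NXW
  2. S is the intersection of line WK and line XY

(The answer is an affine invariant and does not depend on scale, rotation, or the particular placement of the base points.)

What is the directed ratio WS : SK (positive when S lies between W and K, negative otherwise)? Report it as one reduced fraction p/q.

Work in coordinates with Y = (0, 0), W = (1, 0), X = (0, 1), N = (-3, 1).
1. K is the centroid of triangle NXW ⇒ K = (-2/3, 2/3)
2. S is the intersection of line WK and line XY ⇒ S = (0, 2/5)
S = W + t·(K−W) with t = 3/5, so WS:SK = t:(1−t) = 3/5:2/5

WS:SK = 3/2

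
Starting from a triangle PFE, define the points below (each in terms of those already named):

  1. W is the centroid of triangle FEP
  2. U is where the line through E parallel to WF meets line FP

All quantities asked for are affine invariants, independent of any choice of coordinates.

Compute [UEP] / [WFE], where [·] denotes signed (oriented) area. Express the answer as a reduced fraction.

Work in coordinates with P = (0, 0), F = (1, 0), E = (0, 1).
1. W is the centroid of triangle FEP ⇒ W = (1/3, 1/3)
2. U is where the line through E parallel to WF meets line FP ⇒ U = (2, 0)
2·[UEP] = 2, 2·[WFE] = 1/3
[UEP]:[WFE] = 2:1/3 = 6

[UEP]:[WFE] = 6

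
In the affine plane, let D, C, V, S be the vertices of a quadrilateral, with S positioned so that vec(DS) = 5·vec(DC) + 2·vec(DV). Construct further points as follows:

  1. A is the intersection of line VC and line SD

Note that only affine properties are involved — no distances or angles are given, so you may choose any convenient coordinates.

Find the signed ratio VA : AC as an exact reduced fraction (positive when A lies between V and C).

VA:AC = 5/2

Set D = (0, 0), C = (1, 0), V = (0, 1), S = (5, 2); any affine frame gives the same invariant.
1. A is the intersection of line VC and line SD ⇒ A = (5/7, 2/7)
A = V + t·(C−V) with t = 5/7, so VA:AC = t:(1−t) = 5/7:2/7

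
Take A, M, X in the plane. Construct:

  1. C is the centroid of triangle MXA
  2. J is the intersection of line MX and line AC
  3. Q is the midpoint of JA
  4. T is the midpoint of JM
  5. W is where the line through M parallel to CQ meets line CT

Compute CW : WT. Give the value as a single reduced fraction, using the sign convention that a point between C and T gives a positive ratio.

Set A = (0, 0), M = (1, 0), X = (0, 1); any affine frame gives the same invariant.
1. C is the centroid of triangle MXA ⇒ C = (1/3, 1/3)
2. J is the intersection of line MX and line AC ⇒ J = (1/2, 1/2)
3. Q is the midpoint of JA ⇒ Q = (1/4, 1/4)
4. T is the midpoint of JM ⇒ T = (3/4, 1/4)
5. W is where the line through M parallel to CQ meets line CT ⇒ W = (7/6, 1/6)
W = C + t·(T−C) with t = 2, so CW:WT = t:(1−t) = 2:-1

CW:WT = -2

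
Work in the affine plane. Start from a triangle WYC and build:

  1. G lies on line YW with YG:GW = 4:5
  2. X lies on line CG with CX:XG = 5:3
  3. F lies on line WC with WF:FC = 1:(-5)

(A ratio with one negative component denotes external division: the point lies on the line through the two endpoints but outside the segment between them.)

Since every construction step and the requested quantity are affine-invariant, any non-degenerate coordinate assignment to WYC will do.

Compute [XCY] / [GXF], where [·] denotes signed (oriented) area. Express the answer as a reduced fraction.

[XCY]:[GXF] = -16/15

Assign W = (0, 0), Y = (1, 0), C = (0, 1) — the answer is frame-independent, so this choice is without loss of generality.
1. G lies on line YW with YG:GW = 4:5 ⇒ G = (5/9, 0)
2. X lies on line CG with CX:XG = 5:3 ⇒ X = (25/72, 3/8)
3. F lies on line WC with WF:FC = 1:(-5) ⇒ F = (0, -1/4)
2·[XCY] = -5/18, 2·[GXF] = 25/96
[XCY]:[GXF] = -5/18:25/96 = -16/15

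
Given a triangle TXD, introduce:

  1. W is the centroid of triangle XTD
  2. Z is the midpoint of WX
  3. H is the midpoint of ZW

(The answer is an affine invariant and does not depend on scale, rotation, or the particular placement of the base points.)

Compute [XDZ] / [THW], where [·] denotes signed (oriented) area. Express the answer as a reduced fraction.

Work in coordinates with T = (0, 0), X = (1, 0), D = (0, 1).
1. W is the centroid of triangle XTD ⇒ W = (1/3, 1/3)
2. Z is the midpoint of WX ⇒ Z = (2/3, 1/6)
3. H is the midpoint of ZW ⇒ H = (1/2, 1/4)
2·[XDZ] = 1/6, 2·[THW] = 1/12
[XDZ]:[THW] = 1/6:1/12 = 2

[XDZ]:[THW] = 2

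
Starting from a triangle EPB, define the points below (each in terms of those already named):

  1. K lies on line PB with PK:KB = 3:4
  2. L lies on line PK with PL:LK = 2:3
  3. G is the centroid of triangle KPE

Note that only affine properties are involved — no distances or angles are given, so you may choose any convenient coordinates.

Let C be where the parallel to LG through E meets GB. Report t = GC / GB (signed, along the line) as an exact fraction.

t = -3/29

Choose coordinates E = (0, 0), P = (1, 0), B = (0, 1).
1. K lies on line PB with PK:KB = 3:4 ⇒ K = (4/7, 3/7)
2. L lies on line PK with PL:LK = 2:3 ⇒ L = (29/35, 6/35)
3. G is the centroid of triangle KPE ⇒ G = (11/21, 1/7)
through E parallel to LG: direction (-32/105, -1/35); meets GB at C = (352/609, 11/203)
C = G + t·(B−G) with t = -3/29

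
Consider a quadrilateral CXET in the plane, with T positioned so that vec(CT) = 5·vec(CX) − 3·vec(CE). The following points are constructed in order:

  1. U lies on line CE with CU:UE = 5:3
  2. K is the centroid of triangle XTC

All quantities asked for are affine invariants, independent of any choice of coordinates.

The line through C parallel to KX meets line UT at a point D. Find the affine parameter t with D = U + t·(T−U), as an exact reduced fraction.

t = -5/11

Choose coordinates C = (0, 0), X = (1, 0), E = (0, 1), T = (5, -3).
1. U lies on line CE with CU:UE = 5:3 ⇒ U = (0, 5/8)
2. K is the centroid of triangle XTC ⇒ K = (2, -1)
through C parallel to KX: direction (-1, 1); meets UT at D = (-25/11, 25/11)
D = U + t·(T−U) with t = -5/11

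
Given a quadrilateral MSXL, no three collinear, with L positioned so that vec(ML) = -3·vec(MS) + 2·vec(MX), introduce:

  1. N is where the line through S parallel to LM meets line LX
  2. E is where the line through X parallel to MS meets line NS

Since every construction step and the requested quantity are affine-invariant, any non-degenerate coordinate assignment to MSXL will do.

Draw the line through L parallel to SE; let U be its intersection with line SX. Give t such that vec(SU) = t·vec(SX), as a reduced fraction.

t = -2

Work in coordinates with M = (0, 0), S = (1, 0), X = (0, 1), L = (-3, 2).
1. N is where the line through S parallel to LM meets line LX ⇒ N = (-1, 4/3)
2. E is where the line through X parallel to MS meets line NS ⇒ E = (-1/2, 1)
through L parallel to SE: direction (-3/2, 1); meets SX at U = (3, -2)
U = S + t·(X−S) with t = -2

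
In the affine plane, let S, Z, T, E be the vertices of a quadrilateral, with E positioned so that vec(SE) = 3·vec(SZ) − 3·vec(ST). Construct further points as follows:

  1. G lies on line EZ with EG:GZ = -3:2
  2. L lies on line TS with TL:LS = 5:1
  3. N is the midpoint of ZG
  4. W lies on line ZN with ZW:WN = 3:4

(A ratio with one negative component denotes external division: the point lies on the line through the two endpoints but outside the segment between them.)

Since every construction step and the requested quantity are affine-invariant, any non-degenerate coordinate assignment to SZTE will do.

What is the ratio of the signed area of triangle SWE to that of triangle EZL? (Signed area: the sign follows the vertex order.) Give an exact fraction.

[SWE]:[EZL] = -45/28

Assign S = (0, 0), Z = (1, 0), T = (0, 1), E = (3, -3) — the answer is frame-independent, so this choice is without loss of generality.
1. G lies on line EZ with EG:GZ = -3:2 ⇒ G = (-3, 6)
2. L lies on line TS with TL:LS = 5:1 ⇒ L = (0, 1/6)
3. N is the midpoint of ZG ⇒ N = (-1, 3)
4. W lies on line ZN with ZW:WN = 3:4 ⇒ W = (1/7, 9/7)
2·[SWE] = -30/7, 2·[EZL] = 8/3
[SWE]:[EZL] = -30/7:8/3 = -45/28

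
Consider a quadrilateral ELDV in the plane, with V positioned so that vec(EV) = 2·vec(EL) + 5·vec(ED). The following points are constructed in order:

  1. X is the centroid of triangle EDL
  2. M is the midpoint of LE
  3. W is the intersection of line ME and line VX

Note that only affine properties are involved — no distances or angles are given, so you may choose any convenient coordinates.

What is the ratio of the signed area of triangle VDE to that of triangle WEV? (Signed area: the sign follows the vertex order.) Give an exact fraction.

Assign E = (0, 0), L = (1, 0), D = (0, 1), V = (2, 5) — the answer is frame-independent, so this choice is without loss of generality.
1. X is the centroid of triangle EDL ⇒ X = (1/3, 1/3)
2. M is the midpoint of LE ⇒ M = (1/2, 0)
3. W is the intersection of line ME and line VX ⇒ W = (3/14, 0)
2·[VDE] = 2, 2·[WEV] = -15/14
[VDE]:[WEV] = 2:-15/14 = -28/15

[VDE]:[WEV] = -28/15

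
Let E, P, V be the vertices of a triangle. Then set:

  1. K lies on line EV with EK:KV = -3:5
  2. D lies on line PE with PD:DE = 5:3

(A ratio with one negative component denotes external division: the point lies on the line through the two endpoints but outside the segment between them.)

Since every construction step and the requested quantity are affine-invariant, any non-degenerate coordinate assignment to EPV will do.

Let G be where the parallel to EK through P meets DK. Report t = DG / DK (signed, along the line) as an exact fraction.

Choose coordinates E = (0, 0), P = (1, 0), V = (0, 1).
1. K lies on line EV with EK:KV = -3:5 ⇒ K = (0, -3/2)
2. D lies on line PE with PD:DE = 5:3 ⇒ D = (3/8, 0)
through P parallel to EK: direction (0, -3/2); meets DK at G = (1, 5/2)
G = D + t·(K−D) with t = -5/3

t = -5/3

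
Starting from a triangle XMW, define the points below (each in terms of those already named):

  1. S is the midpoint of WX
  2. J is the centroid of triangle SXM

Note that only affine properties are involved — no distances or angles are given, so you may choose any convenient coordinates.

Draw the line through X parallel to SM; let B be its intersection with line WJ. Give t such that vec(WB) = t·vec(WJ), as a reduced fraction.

Assign X = (0, 0), M = (1, 0), W = (0, 1) — the answer is frame-independent, so this choice is without loss of generality.
1. S is the midpoint of WX ⇒ S = (0, 1/2)
2. J is the centroid of triangle SXM ⇒ J = (1/3, 1/6)
through X parallel to SM: direction (1, -1/2); meets WJ at B = (1/2, -1/4)
B = W + t·(J−W) with t = 3/2

t = 3/2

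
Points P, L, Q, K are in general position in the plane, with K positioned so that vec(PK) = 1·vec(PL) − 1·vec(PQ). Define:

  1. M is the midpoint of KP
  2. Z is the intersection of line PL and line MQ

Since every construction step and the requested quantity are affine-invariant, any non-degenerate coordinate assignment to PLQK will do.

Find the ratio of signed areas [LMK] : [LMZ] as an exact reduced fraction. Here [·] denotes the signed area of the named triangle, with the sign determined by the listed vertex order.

Assign P = (0, 0), L = (1, 0), Q = (0, 1), K = (1, -1) — the answer is frame-independent, so this choice is without loss of generality.
1. M is the midpoint of KP ⇒ M = (1/2, -1/2)
2. Z is the intersection of line PL and line MQ ⇒ Z = (1/3, 0)
2·[LMK] = 1/2, 2·[LMZ] = -1/3
[LMK]:[LMZ] = 1/2:-1/3 = -3/2

[LMK]:[LMZ] = -3/2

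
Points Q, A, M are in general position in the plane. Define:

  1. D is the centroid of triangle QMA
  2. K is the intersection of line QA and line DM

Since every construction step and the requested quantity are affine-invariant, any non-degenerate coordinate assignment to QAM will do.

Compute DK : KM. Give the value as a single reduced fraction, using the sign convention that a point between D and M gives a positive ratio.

DK:KM = -1/3

Assign Q = (0, 0), A = (1, 0), M = (0, 1) — the answer is frame-independent, so this choice is without loss of generality.
1. D is the centroid of triangle QMA ⇒ D = (1/3, 1/3)
2. K is the intersection of line QA and line DM ⇒ K = (1/2, 0)
K = D + t·(M−D) with t = -1/2, so DK:KM = t:(1−t) = -1/2:3/2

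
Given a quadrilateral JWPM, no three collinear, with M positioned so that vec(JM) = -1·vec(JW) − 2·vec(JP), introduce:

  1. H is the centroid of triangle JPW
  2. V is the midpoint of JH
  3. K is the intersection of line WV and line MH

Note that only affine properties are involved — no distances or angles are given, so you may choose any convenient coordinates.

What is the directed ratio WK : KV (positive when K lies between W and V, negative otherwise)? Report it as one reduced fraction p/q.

Choose coordinates J = (0, 0), W = (1, 0), P = (0, 1), M = (-1, -2).
1. H is the centroid of triangle JPW ⇒ H = (1/3, 1/3)
2. V is the midpoint of JH ⇒ V = (1/6, 1/6)
3. K is the intersection of line WV and line MH ⇒ K = (3/13, 2/13)
K = W + t·(V−W) with t = 12/13, so WK:KV = t:(1−t) = 12/13:1/13

WK:KV = 12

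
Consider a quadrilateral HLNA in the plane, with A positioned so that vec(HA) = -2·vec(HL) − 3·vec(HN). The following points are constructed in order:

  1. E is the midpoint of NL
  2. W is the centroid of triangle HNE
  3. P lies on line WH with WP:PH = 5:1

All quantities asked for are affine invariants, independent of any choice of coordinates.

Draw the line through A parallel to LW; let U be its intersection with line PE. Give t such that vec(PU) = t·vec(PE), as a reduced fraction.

t = -43/7

Choose coordinates H = (0, 0), L = (1, 0), N = (0, 1), A = (-2, -3).
1. E is the midpoint of NL ⇒ E = (1/2, 1/2)
2. W is the centroid of triangle HNE ⇒ W = (1/6, 1/2)
3. P lies on line WH with WP:PH = 5:1 ⇒ P = (1/36, 1/12)
through A parallel to LW: direction (-5/6, 1/2); meets PE at U = (-181/63, -52/21)
U = P + t·(E−P) with t = -43/7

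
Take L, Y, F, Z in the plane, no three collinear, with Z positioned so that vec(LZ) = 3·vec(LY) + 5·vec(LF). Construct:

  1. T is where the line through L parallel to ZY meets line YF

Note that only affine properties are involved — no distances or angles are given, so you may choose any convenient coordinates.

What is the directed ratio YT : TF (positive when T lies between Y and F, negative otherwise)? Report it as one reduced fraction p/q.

YT:TF = 5/2

Choose coordinates L = (0, 0), Y = (1, 0), F = (0, 1), Z = (3, 5).
1. T is where the line through L parallel to ZY meets line YF ⇒ T = (2/7, 5/7)
T = Y + t·(F−Y) with t = 5/7, so YT:TF = t:(1−t) = 5/7:2/7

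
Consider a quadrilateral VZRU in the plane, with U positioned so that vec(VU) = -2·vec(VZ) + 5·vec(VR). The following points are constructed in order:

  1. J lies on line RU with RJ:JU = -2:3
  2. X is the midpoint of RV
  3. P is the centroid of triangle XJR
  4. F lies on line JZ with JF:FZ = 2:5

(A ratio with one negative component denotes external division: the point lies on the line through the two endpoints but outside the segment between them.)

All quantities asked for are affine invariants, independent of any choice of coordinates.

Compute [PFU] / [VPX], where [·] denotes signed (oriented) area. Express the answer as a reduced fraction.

Assign V = (0, 0), Z = (1, 0), R = (0, 1), U = (-2, 5) — the answer is frame-independent, so this choice is without loss of generality.
1. J lies on line RU with RJ:JU = -2:3 ⇒ J = (4, -7)
2. X is the midpoint of RV ⇒ X = (0, 1/2)
3. P is the centroid of triangle XJR ⇒ P = (4/3, -11/6)
4. F lies on line JZ with JF:FZ = 2:5 ⇒ F = (22/7, -5)
2·[PFU] = 38/21, 2·[VPX] = 2/3
[PFU]:[VPX] = 38/21:2/3 = 19/7

[PFU]:[VPX] = 19/7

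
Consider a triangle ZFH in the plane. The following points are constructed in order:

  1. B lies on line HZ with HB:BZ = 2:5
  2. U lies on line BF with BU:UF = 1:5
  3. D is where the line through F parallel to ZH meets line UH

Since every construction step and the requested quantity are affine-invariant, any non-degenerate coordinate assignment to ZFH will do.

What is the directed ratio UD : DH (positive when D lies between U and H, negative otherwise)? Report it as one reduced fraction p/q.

UD:DH = -5/6

Work in coordinates with Z = (0, 0), F = (1, 0), H = (0, 1).
1. B lies on line HZ with HB:BZ = 2:5 ⇒ B = (0, 5/7)
2. U lies on line BF with BU:UF = 1:5 ⇒ U = (1/6, 25/42)
3. D is where the line through F parallel to ZH meets line UH ⇒ D = (1, -10/7)
D = U + t·(H−U) with t = -5, so UD:DH = t:(1−t) = -5:6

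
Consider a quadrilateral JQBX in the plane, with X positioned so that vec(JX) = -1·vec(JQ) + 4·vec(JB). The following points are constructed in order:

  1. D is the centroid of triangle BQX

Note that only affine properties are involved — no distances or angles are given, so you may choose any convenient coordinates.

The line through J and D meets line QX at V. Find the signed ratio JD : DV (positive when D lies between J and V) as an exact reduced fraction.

Set J = (0, 0), Q = (1, 0), B = (0, 1), X = (-1, 4); any affine frame gives the same invariant.
1. D is the centroid of triangle BQX ⇒ D = (0, 5/3)
line JD meets QX at V = (0, 2)
D = J + t·(V−J) with t = 5/6, so JD:DV = 5/6:1/6

JD:DV = 5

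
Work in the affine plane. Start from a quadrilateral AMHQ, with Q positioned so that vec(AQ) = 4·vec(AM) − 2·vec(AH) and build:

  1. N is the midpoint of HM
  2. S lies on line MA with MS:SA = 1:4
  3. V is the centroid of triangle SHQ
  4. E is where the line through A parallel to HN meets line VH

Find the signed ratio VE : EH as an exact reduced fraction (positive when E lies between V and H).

Work in coordinates with A = (0, 0), M = (1, 0), H = (0, 1), Q = (4, -2).
1. N is the midpoint of HM ⇒ N = (1/2, 1/2)
2. S lies on line MA with MS:SA = 1:4 ⇒ S = (4/5, 0)
3. V is the centroid of triangle SHQ ⇒ V = (8/5, -1/3)
4. E is where the line through A parallel to HN meets line VH ⇒ E = (-6, 6)
E = V + t·(H−V) with t = 19/4, so VE:EH = t:(1−t) = 19/4:-15/4

VE:EH = -19/15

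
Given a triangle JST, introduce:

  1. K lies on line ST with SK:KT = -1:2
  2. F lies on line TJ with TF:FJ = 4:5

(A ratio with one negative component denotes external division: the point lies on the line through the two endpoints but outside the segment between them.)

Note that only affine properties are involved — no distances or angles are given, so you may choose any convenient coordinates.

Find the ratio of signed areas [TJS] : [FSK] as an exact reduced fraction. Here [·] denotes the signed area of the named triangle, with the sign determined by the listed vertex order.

[TJS]:[FSK] = -9/4

Choose coordinates J = (0, 0), S = (1, 0), T = (0, 1).
1. K lies on line ST with SK:KT = -1:2 ⇒ K = (2, -1)
2. F lies on line TJ with TF:FJ = 4:5 ⇒ F = (0, 5/9)
2·[TJS] = 1, 2·[FSK] = -4/9
[TJS]:[FSK] = 1:-4/9 = -9/4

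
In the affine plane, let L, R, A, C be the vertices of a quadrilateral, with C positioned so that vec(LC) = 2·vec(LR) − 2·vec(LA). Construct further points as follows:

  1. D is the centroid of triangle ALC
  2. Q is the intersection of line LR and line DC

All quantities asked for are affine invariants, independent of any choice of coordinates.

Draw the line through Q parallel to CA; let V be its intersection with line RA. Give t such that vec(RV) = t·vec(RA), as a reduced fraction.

t = 9/5

Choose coordinates L = (0, 0), R = (1, 0), A = (0, 1), C = (2, -2).
1. D is the centroid of triangle ALC ⇒ D = (2/3, -1/3)
2. Q is the intersection of line LR and line DC ⇒ Q = (2/5, 0)
through Q parallel to CA: direction (-2, 3); meets RA at V = (-4/5, 9/5)
V = R + t·(A−R) with t = 9/5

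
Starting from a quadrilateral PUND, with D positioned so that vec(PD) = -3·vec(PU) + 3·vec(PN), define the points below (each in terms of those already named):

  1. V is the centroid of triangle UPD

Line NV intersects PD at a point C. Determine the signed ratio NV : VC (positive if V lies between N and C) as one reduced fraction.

Choose coordinates P = (0, 0), U = (1, 0), N = (0, 1), D = (-3, 3).
1. V is the centroid of triangle UPD ⇒ V = (-2/3, 1)
line NV meets PD at C = (-1, 1)
V = N + t·(C−N) with t = 2/3, so NV:VC = 2/3:1/3

NV:VC = 2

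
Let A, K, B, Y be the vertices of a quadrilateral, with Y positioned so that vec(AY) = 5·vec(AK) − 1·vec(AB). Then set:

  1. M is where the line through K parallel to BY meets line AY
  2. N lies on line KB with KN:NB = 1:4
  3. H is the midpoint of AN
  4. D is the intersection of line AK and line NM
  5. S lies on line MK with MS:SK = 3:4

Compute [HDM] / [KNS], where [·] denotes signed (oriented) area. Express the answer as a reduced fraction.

[HDM]:[KNS] = 7/2

Set A = (0, 0), K = (1, 0), B = (0, 1), Y = (5, -1); any affine frame gives the same invariant.
1. M is where the line through K parallel to BY meets line AY ⇒ M = (2, -2/5)
2. N lies on line KB with KN:NB = 1:4 ⇒ N = (4/5, 1/5)
3. H is the midpoint of AN ⇒ H = (2/5, 1/10)
4. D is the intersection of line AK and line NM ⇒ D = (6/5, 0)
5. S lies on line MK with MS:SK = 3:4 ⇒ S = (11/7, -8/35)
2·[HDM] = -6/25, 2·[KNS] = -12/175
[HDM]:[KNS] = -6/25:-12/175 = 7/2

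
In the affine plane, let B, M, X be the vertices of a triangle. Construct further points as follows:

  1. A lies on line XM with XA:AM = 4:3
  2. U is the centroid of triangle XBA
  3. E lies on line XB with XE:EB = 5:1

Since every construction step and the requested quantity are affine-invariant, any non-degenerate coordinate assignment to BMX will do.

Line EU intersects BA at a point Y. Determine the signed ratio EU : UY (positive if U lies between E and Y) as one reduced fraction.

EU:UY = -1/2

Assign B = (0, 0), M = (1, 0), X = (0, 1) — the answer is frame-independent, so this choice is without loss of generality.
1. A lies on line XM with XA:AM = 4:3 ⇒ A = (4/7, 3/7)
2. U is the centroid of triangle XBA ⇒ U = (4/21, 10/21)
3. E lies on line XB with XE:EB = 5:1 ⇒ E = (0, 1/6)
line EU meets BA at Y = (-4/21, -1/7)
U = E + t·(Y−E) with t = -1, so EU:UY = -1:2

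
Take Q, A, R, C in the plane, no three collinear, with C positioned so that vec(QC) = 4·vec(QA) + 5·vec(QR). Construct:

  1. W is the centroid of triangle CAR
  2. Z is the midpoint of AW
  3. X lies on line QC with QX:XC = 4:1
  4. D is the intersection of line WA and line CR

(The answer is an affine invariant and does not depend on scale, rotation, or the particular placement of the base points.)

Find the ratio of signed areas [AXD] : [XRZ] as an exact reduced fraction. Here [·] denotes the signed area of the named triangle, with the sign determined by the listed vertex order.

Assign Q = (0, 0), A = (1, 0), R = (0, 1), C = (4, 5) — the answer is frame-independent, so this choice is without loss of generality.
1. W is the centroid of triangle CAR ⇒ W = (5/3, 2)
2. Z is the midpoint of AW ⇒ Z = (4/3, 1)
3. X lies on line QC with QX:XC = 4:1 ⇒ X = (16/5, 4)
4. D is the intersection of line WA and line CR ⇒ D = (2, 3)
2·[AXD] = 13/5, 2·[XRZ] = 4
[AXD]:[XRZ] = 13/5:4 = 13/20

[AXD]:[XRZ] = 13/20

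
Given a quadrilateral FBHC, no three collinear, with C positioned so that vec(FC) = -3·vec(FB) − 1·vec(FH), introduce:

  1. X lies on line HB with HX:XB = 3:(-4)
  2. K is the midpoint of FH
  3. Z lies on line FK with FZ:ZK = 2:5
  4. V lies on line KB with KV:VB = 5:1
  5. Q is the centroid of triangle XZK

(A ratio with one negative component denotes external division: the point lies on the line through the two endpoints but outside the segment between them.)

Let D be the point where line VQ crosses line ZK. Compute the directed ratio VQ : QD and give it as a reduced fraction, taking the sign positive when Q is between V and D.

Set F = (0, 0), B = (1, 0), H = (0, 1), C = (-3, -1); any affine frame gives the same invariant.
1. X lies on line HB with HX:XB = 3:(-4) ⇒ X = (-3, 4)
2. K is the midpoint of FH ⇒ K = (0, 1/2)
3. Z lies on line FK with FZ:ZK = 2:5 ⇒ Z = (0, 1/7)
4. V lies on line KB with KV:VB = 5:1 ⇒ V = (5/6, 1/12)
5. Q is the centroid of triangle XZK ⇒ Q = (-1, 65/42)
line VQ meets ZK at D = (0, 173/231)
Q = V + t·(D−V) with t = 11/5, so VQ:QD = 11/5:-6/5

VQ:QD = -11/6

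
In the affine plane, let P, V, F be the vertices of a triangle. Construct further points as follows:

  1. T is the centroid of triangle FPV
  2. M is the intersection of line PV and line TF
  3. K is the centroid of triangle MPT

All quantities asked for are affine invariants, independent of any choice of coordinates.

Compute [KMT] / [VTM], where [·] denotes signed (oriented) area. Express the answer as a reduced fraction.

[KMT]:[VTM] = 1/3

Work in coordinates with P = (0, 0), V = (1, 0), F = (0, 1).
1. T is the centroid of triangle FPV ⇒ T = (1/3, 1/3)
2. M is the intersection of line PV and line TF ⇒ M = (1/2, 0)
3. K is the centroid of triangle MPT ⇒ K = (5/18, 1/9)
2·[KMT] = 1/18, 2·[VTM] = 1/6
[KMT]:[VTM] = 1/18:1/6 = 1/3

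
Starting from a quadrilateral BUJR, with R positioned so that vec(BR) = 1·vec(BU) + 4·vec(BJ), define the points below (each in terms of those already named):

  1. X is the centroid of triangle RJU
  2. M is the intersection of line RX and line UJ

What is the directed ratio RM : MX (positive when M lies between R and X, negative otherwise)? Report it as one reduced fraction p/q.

Assign B = (0, 0), U = (1, 0), J = (0, 1), R = (1, 4) — the answer is frame-independent, so this choice is without loss of generality.
1. X is the centroid of triangle RJU ⇒ X = (2/3, 5/3)
2. M is the intersection of line RX and line UJ ⇒ M = (1/2, 1/2)
M = R + t·(X−R) with t = 3/2, so RM:MX = t:(1−t) = 3/2:-1/2

RM:MX = -3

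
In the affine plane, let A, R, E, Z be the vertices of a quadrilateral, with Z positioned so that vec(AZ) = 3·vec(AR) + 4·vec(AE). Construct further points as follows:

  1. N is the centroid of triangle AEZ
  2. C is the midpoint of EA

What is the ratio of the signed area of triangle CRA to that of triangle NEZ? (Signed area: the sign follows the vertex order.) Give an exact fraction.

[CRA]:[NEZ] = 1/2

Assign A = (0, 0), R = (1, 0), E = (0, 1), Z = (3, 4) — the answer is frame-independent, so this choice is without loss of generality.
1. N is the centroid of triangle AEZ ⇒ N = (1, 5/3)
2. C is the midpoint of EA ⇒ C = (0, 1/2)
2·[CRA] = -1/2, 2·[NEZ] = -1
[CRA]:[NEZ] = -1/2:-1 = 1/2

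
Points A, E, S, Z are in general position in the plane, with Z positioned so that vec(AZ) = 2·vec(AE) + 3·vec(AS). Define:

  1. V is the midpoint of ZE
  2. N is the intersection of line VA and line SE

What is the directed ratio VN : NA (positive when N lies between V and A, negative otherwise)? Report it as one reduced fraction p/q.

Set A = (0, 0), E = (1, 0), S = (0, 1), Z = (2, 3); any affine frame gives the same invariant.
1. V is the midpoint of ZE ⇒ V = (3/2, 3/2)
2. N is the intersection of line VA and line SE ⇒ N = (1/2, 1/2)
N = V + t·(A−V) with t = 2/3, so VN:NA = t:(1−t) = 2/3:1/3

VN:NA = 2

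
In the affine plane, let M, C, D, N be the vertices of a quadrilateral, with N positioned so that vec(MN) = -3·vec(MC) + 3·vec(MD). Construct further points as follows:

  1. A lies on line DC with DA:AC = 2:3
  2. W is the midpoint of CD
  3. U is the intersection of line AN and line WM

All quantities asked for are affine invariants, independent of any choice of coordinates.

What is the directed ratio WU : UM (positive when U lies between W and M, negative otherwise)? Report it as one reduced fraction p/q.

Set M = (0, 0), C = (1, 0), D = (0, 1), N = (-3, 3); any affine frame gives the same invariant.
1. A lies on line DC with DA:AC = 2:3 ⇒ A = (2/5, 3/5)
2. W is the midpoint of CD ⇒ W = (1/2, 1/2)
3. U is the intersection of line AN and line WM ⇒ U = (15/29, 15/29)
U = W + t·(M−W) with t = -1/29, so WU:UM = t:(1−t) = -1/29:30/29

WU:UM = -1/30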